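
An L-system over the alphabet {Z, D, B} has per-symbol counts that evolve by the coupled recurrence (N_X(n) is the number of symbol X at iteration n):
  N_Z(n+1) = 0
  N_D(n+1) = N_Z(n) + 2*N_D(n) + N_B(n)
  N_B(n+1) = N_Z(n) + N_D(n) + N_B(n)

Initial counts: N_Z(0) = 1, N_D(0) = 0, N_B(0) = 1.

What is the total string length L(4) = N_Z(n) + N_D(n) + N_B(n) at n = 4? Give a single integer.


Answer: 68

Derivation:
Step 0: N_Z=1, N_D=0, N_B=1, L=2
Step 1: N_Z=0, N_D=2, N_B=2, L=4
Step 2: N_Z=0, N_D=6, N_B=4, L=10
Step 3: N_Z=0, N_D=16, N_B=10, L=26
Step 4: N_Z=0, N_D=42, N_B=26, L=68


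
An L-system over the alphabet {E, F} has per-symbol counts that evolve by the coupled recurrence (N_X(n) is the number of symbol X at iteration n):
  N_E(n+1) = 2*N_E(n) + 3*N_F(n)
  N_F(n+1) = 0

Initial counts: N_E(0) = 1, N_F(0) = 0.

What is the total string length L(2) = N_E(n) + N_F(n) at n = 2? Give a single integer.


Step 0: N_E=1, N_F=0, L=1
Step 1: N_E=2, N_F=0, L=2
Step 2: N_E=4, N_F=0, L=4

Answer: 4


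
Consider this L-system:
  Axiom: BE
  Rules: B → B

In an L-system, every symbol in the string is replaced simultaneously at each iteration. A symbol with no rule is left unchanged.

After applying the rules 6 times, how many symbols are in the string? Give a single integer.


Step 0: length = 2
Step 1: length = 2
Step 2: length = 2
Step 3: length = 2
Step 4: length = 2
Step 5: length = 2
Step 6: length = 2

Answer: 2


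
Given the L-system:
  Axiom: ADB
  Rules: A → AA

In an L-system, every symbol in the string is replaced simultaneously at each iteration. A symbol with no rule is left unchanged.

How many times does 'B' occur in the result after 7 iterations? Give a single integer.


Answer: 1

Derivation:
Step 0: ADB  (1 'B')
Step 1: AADB  (1 'B')
Step 2: AAAADB  (1 'B')
Step 3: AAAAAAAADB  (1 'B')
Step 4: AAAAAAAAAAAAAAAADB  (1 'B')
Step 5: AAAAAAAAAAAAAAAAAAAAAAAAAAAAAAAADB  (1 'B')
Step 6: AAAAAAAAAAAAAAAAAAAAAAAAAAAAAAAAAAAAAAAAAAAAAAAAAAAAAAAAAAAAAAAADB  (1 'B')
Step 7: AAAAAAAAAAAAAAAAAAAAAAAAAAAAAAAAAAAAAAAAAAAAAAAAAAAAAAAAAAAAAAAAAAAAAAAAAAAAAAAAAAAAAAAAAAAAAAAAAAAAAAAAAAAAAAAAAAAAAAAAAAAAAAAADB  (1 'B')


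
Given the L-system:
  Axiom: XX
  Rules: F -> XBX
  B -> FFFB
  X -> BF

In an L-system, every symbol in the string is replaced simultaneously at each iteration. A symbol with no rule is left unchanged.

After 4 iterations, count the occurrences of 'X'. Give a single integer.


Step 0: XX  (2 'X')
Step 1: BFBF  (0 'X')
Step 2: FFFBXBXFFFBXBX  (4 'X')
Step 3: XBXXBXXBXFFFBBFFFFBBFXBXXBXXBXFFFBBFFFFBBF  (12 'X')
Step 4: BFFFFBBFBFFFFBBFBFFFFBBFXBXXBXXBXFFFBFFFBXBXXBXXBXXBXFFFBFFFBXBXBFFFFBBFBFFFFBBFBFFFFBBFXBXXBXXBXFFFBFFFBXBXXBXXBXXBXFFFBFFFBXBX  (32 'X')

Answer: 32


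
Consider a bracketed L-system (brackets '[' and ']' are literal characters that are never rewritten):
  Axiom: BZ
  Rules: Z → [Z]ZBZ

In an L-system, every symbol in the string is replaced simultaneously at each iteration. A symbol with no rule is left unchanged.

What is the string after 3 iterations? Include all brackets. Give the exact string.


Answer: B[[[Z]ZBZ][Z]ZBZB[Z]ZBZ][[Z]ZBZ][Z]ZBZB[Z]ZBZB[[Z]ZBZ][Z]ZBZB[Z]ZBZ

Derivation:
Step 0: BZ
Step 1: B[Z]ZBZ
Step 2: B[[Z]ZBZ][Z]ZBZB[Z]ZBZ
Step 3: B[[[Z]ZBZ][Z]ZBZB[Z]ZBZ][[Z]ZBZ][Z]ZBZB[Z]ZBZB[[Z]ZBZ][Z]ZBZB[Z]ZBZ


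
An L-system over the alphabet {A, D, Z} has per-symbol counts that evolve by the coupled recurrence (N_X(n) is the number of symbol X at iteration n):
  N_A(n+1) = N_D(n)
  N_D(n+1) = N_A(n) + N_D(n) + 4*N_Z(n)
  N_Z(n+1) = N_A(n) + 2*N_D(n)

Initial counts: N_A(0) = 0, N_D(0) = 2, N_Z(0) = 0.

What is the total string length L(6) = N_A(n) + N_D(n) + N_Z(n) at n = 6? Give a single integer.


Answer: 5436

Derivation:
Step 0: N_A=0, N_D=2, N_Z=0, L=2
Step 1: N_A=2, N_D=2, N_Z=4, L=8
Step 2: N_A=2, N_D=20, N_Z=6, L=28
Step 3: N_A=20, N_D=46, N_Z=42, L=108
Step 4: N_A=46, N_D=234, N_Z=112, L=392
Step 5: N_A=234, N_D=728, N_Z=514, L=1476
Step 6: N_A=728, N_D=3018, N_Z=1690, L=5436


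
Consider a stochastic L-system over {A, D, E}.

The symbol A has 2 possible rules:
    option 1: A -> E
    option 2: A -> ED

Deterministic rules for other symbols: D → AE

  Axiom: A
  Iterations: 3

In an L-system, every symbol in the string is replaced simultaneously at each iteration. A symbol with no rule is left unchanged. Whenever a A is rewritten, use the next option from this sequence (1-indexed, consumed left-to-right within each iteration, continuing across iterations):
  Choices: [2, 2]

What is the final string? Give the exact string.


Answer: EEDE

Derivation:
Step 0: A
Step 1: ED  (used choices [2])
Step 2: EAE  (used choices [])
Step 3: EEDE  (used choices [2])


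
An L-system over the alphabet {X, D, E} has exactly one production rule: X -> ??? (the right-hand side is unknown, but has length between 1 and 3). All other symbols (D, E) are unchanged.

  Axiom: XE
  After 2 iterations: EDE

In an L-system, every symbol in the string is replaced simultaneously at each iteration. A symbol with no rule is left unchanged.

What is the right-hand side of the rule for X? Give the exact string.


Answer: ED

Derivation:
Trying X -> ED:
  Step 0: XE
  Step 1: EDE
  Step 2: EDE
Matches the given result.


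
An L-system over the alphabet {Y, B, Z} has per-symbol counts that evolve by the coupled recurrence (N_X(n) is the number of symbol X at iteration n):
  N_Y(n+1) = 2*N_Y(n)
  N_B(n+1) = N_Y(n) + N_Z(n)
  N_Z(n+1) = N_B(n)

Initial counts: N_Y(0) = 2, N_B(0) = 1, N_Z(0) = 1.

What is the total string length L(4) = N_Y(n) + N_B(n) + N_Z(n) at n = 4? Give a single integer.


Answer: 64

Derivation:
Step 0: N_Y=2, N_B=1, N_Z=1, L=4
Step 1: N_Y=4, N_B=3, N_Z=1, L=8
Step 2: N_Y=8, N_B=5, N_Z=3, L=16
Step 3: N_Y=16, N_B=11, N_Z=5, L=32
Step 4: N_Y=32, N_B=21, N_Z=11, L=64


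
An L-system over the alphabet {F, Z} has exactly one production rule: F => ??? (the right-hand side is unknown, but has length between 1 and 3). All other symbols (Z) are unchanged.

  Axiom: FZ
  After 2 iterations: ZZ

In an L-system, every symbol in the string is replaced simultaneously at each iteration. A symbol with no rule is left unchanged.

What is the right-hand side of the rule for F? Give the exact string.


Answer: Z

Derivation:
Trying F => Z:
  Step 0: FZ
  Step 1: ZZ
  Step 2: ZZ
Matches the given result.


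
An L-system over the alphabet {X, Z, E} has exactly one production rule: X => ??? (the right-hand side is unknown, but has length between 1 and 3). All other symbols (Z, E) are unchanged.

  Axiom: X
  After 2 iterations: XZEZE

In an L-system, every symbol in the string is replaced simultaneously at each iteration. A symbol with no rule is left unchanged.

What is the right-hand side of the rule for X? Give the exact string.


Trying X => XZE:
  Step 0: X
  Step 1: XZE
  Step 2: XZEZE
Matches the given result.

Answer: XZE


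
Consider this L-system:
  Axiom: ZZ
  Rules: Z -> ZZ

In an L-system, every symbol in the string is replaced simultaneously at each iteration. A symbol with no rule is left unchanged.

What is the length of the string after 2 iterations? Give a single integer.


Step 0: length = 2
Step 1: length = 4
Step 2: length = 8

Answer: 8


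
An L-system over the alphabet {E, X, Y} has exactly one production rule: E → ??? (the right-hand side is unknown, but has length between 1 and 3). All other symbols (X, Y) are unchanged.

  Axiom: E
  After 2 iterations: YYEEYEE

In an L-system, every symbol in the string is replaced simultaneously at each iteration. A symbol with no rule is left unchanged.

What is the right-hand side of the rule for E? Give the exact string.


Answer: YEE

Derivation:
Trying E → YEE:
  Step 0: E
  Step 1: YEE
  Step 2: YYEEYEE
Matches the given result.


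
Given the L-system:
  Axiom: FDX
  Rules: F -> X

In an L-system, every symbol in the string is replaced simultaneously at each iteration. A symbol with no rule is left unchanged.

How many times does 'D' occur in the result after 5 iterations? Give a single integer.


Step 0: FDX  (1 'D')
Step 1: XDX  (1 'D')
Step 2: XDX  (1 'D')
Step 3: XDX  (1 'D')
Step 4: XDX  (1 'D')
Step 5: XDX  (1 'D')

Answer: 1


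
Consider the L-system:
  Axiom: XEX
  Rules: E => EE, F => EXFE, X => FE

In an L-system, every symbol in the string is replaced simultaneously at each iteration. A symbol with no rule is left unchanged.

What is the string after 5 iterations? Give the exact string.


Answer: EEEEEEEEEEFEEXFEEEEEEEEEEEEXFEEEEEFEEXFEEEEEEEEEEEEEEEEEEEEEEEEEEEEEEEEEEEEEEEEEEEEEEEEEEEEEEEEEEEEEEEEEEEEEEEEEFEEXFEEEEEEEEEEEEXFEEEEEFEEXFEEEEEEEEEEEEEEEEEEEEEEEEEEEEEEE

Derivation:
Step 0: XEX
Step 1: FEEEFE
Step 2: EXFEEEEEEEEXFEEE
Step 3: EEFEEXFEEEEEEEEEEEEEEEEEFEEXFEEEEEEE
Step 4: EEEEEXFEEEEEFEEXFEEEEEEEEEEEEEEEEEEEEEEEEEEEEEEEEEEEEXFEEEEEFEEXFEEEEEEEEEEEEEEE
Step 5: EEEEEEEEEEFEEXFEEEEEEEEEEEEXFEEEEEFEEXFEEEEEEEEEEEEEEEEEEEEEEEEEEEEEEEEEEEEEEEEEEEEEEEEEEEEEEEEEEEEEEEEEEEEEEEEEFEEXFEEEEEEEEEEEEXFEEEEEFEEXFEEEEEEEEEEEEEEEEEEEEEEEEEEEEEEE


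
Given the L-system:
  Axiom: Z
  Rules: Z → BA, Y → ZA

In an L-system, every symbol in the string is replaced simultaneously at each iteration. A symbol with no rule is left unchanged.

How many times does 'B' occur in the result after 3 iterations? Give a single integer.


Step 0: Z  (0 'B')
Step 1: BA  (1 'B')
Step 2: BA  (1 'B')
Step 3: BA  (1 'B')

Answer: 1


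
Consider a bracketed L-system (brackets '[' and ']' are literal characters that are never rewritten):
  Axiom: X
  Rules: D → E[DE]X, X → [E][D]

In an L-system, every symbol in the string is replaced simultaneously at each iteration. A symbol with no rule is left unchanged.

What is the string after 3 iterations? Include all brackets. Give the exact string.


Step 0: X
Step 1: [E][D]
Step 2: [E][E[DE]X]
Step 3: [E][E[E[DE]XE][E][D]]

Answer: [E][E[E[DE]XE][E][D]]


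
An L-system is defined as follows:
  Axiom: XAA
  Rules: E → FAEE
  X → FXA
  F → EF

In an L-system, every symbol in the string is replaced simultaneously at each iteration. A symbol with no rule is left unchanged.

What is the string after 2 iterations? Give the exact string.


Step 0: XAA
Step 1: FXAAA
Step 2: EFFXAAAA

Answer: EFFXAAAA


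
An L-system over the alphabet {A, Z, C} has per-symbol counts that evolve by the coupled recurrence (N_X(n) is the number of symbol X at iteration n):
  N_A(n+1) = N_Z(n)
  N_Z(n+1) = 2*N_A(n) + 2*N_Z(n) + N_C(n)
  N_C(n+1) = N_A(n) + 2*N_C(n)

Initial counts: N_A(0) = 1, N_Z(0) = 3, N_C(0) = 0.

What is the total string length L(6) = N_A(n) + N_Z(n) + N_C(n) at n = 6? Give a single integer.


Step 0: N_A=1, N_Z=3, N_C=0, L=4
Step 1: N_A=3, N_Z=8, N_C=1, L=12
Step 2: N_A=8, N_Z=23, N_C=5, L=36
Step 3: N_A=23, N_Z=67, N_C=18, L=108
Step 4: N_A=67, N_Z=198, N_C=59, L=324
Step 5: N_A=198, N_Z=589, N_C=185, L=972
Step 6: N_A=589, N_Z=1759, N_C=568, L=2916

Answer: 2916


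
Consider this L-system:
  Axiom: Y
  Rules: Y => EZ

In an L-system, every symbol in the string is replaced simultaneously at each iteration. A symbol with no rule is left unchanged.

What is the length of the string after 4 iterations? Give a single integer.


Step 0: length = 1
Step 1: length = 2
Step 2: length = 2
Step 3: length = 2
Step 4: length = 2

Answer: 2


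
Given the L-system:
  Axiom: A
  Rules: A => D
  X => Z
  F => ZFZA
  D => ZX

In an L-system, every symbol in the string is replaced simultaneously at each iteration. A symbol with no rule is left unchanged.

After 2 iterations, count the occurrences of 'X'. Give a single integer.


Step 0: A  (0 'X')
Step 1: D  (0 'X')
Step 2: ZX  (1 'X')

Answer: 1


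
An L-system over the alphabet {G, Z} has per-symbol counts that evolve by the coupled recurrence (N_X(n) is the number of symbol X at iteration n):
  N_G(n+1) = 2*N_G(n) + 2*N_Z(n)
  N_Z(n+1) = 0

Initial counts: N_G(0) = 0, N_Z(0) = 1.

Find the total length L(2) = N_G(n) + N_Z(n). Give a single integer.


Answer: 4

Derivation:
Step 0: N_G=0, N_Z=1, L=1
Step 1: N_G=2, N_Z=0, L=2
Step 2: N_G=4, N_Z=0, L=4


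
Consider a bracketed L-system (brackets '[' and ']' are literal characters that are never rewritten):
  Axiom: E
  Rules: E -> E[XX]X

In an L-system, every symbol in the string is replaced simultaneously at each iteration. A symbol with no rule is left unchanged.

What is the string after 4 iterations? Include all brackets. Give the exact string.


Step 0: E
Step 1: E[XX]X
Step 2: E[XX]X[XX]X
Step 3: E[XX]X[XX]X[XX]X
Step 4: E[XX]X[XX]X[XX]X[XX]X

Answer: E[XX]X[XX]X[XX]X[XX]X


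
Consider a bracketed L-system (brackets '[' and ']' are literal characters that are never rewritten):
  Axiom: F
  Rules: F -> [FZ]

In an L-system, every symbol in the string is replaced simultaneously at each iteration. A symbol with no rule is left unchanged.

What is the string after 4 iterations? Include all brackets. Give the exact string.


Step 0: F
Step 1: [FZ]
Step 2: [[FZ]Z]
Step 3: [[[FZ]Z]Z]
Step 4: [[[[FZ]Z]Z]Z]

Answer: [[[[FZ]Z]Z]Z]


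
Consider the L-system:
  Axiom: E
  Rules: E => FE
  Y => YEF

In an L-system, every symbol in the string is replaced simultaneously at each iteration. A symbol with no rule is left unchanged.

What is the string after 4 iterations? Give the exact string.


Answer: FFFFE

Derivation:
Step 0: E
Step 1: FE
Step 2: FFE
Step 3: FFFE
Step 4: FFFFE


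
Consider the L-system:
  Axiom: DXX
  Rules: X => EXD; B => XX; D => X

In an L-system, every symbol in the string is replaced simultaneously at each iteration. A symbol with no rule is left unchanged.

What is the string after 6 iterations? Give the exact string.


Step 0: DXX
Step 1: XEXDEXD
Step 2: EXDEEXDXEEXDX
Step 3: EEXDXEEEXDXEXDEEEXDXEXD
Step 4: EEEXDXEXDEEEEXDXEXDEEXDXEEEEXDXEXDEEXDX
Step 5: EEEEXDXEXDEEXDXEEEEEXDXEXDEEXDXEEEXDXEXDEEEEEXDXEXDEEXDXEEEXDXEXD
Step 6: EEEEEXDXEXDEEXDXEEEXDXEXDEEEEEEXDXEXDEEXDXEEEXDXEXDEEEEXDXEXDEEXDXEEEEEEXDXEXDEEXDXEEEXDXEXDEEEEXDXEXDEEXDX

Answer: EEEEEXDXEXDEEXDXEEEXDXEXDEEEEEEXDXEXDEEXDXEEEXDXEXDEEEEXDXEXDEEXDXEEEEEEXDXEXDEEXDXEEEXDXEXDEEEEXDXEXDEEXDX


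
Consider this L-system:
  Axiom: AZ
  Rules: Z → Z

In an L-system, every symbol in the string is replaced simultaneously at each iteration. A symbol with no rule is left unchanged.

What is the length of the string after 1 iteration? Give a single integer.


Step 0: length = 2
Step 1: length = 2

Answer: 2


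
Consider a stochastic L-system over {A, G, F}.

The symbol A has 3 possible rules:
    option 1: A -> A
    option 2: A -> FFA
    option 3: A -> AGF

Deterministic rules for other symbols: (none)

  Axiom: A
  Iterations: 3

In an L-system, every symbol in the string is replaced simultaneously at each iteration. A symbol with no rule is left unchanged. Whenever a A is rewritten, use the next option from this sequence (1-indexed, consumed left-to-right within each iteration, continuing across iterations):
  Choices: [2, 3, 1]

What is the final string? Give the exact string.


Step 0: A
Step 1: FFA  (used choices [2])
Step 2: FFAGF  (used choices [3])
Step 3: FFAGF  (used choices [1])

Answer: FFAGF


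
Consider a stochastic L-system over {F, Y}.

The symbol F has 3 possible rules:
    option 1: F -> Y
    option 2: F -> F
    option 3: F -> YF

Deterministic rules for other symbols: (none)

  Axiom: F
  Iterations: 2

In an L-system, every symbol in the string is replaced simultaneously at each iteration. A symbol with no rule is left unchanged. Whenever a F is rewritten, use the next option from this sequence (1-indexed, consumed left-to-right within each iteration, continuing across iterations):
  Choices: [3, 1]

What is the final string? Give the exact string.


Step 0: F
Step 1: YF  (used choices [3])
Step 2: YY  (used choices [1])

Answer: YY


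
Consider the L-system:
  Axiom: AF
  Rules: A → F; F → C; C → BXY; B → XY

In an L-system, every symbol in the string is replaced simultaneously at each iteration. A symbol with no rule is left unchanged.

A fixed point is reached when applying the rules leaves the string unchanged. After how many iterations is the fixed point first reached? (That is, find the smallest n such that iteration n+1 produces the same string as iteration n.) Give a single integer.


Answer: 4

Derivation:
Step 0: AF
Step 1: FC
Step 2: CBXY
Step 3: BXYXYXY
Step 4: XYXYXYXY
Step 5: XYXYXYXY  (unchanged — fixed point at step 4)


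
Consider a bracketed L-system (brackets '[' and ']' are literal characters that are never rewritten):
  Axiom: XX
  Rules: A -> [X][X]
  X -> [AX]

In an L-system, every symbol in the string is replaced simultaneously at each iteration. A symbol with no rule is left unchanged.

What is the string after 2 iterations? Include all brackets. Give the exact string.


Step 0: XX
Step 1: [AX][AX]
Step 2: [[X][X][AX]][[X][X][AX]]

Answer: [[X][X][AX]][[X][X][AX]]


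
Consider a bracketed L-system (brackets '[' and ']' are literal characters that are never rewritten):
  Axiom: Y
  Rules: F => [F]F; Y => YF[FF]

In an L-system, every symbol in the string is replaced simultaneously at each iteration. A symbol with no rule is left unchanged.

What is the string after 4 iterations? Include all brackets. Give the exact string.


Step 0: Y
Step 1: YF[FF]
Step 2: YF[FF][F]F[[F]F[F]F]
Step 3: YF[FF][F]F[[F]F[F]F][[F]F][F]F[[[F]F][F]F[[F]F][F]F]
Step 4: YF[FF][F]F[[F]F[F]F][[F]F][F]F[[[F]F][F]F[[F]F][F]F][[[F]F][F]F][[F]F][F]F[[[[F]F][F]F][[F]F][F]F[[[F]F][F]F][[F]F][F]F]

Answer: YF[FF][F]F[[F]F[F]F][[F]F][F]F[[[F]F][F]F[[F]F][F]F][[[F]F][F]F][[F]F][F]F[[[[F]F][F]F][[F]F][F]F[[[F]F][F]F][[F]F][F]F]


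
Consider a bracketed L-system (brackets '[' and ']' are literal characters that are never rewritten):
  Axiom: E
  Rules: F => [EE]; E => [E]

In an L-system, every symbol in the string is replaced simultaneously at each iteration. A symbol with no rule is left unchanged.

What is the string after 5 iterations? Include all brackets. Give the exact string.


Answer: [[[[[E]]]]]

Derivation:
Step 0: E
Step 1: [E]
Step 2: [[E]]
Step 3: [[[E]]]
Step 4: [[[[E]]]]
Step 5: [[[[[E]]]]]


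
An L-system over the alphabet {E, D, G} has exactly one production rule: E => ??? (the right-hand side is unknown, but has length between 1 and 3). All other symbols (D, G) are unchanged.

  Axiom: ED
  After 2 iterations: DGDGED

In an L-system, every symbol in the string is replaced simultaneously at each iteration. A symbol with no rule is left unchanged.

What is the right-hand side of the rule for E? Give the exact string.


Trying E => DGE:
  Step 0: ED
  Step 1: DGED
  Step 2: DGDGED
Matches the given result.

Answer: DGE


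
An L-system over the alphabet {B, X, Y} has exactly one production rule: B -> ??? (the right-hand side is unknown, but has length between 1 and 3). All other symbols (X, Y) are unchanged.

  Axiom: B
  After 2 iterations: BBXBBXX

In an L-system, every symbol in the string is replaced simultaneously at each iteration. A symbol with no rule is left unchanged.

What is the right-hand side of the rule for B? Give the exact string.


Trying B -> BBX:
  Step 0: B
  Step 1: BBX
  Step 2: BBXBBXX
Matches the given result.

Answer: BBX


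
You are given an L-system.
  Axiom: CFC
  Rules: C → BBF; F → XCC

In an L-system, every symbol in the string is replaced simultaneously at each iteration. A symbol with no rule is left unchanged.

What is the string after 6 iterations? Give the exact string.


Step 0: CFC
Step 1: BBFXCCBBF
Step 2: BBXCCXBBFBBFBBXCC
Step 3: BBXBBFBBFXBBXCCBBXCCBBXBBFBBF
Step 4: BBXBBXCCBBXCCXBBXBBFBBFBBXBBFBBFBBXBBXCCBBXCC
Step 5: BBXBBXBBFBBFBBXBBFBBFXBBXBBXCCBBXCCBBXBBXCCBBXCCBBXBBXBBFBBFBBXBBFBBF
Step 6: BBXBBXBBXCCBBXCCBBXBBXCCBBXCCXBBXBBXBBFBBFBBXBBFBBFBBXBBXBBFBBFBBXBBFBBFBBXBBXBBXCCBBXCCBBXBBXCCBBXCC

Answer: BBXBBXBBXCCBBXCCBBXBBXCCBBXCCXBBXBBXBBFBBFBBXBBFBBFBBXBBXBBFBBFBBXBBFBBFBBXBBXBBXCCBBXCCBBXBBXCCBBXCC


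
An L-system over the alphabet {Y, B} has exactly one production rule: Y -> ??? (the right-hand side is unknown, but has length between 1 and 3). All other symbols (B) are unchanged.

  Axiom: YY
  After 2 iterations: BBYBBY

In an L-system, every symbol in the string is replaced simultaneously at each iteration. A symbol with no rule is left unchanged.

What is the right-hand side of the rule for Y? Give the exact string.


Trying Y -> BY:
  Step 0: YY
  Step 1: BYBY
  Step 2: BBYBBY
Matches the given result.

Answer: BY


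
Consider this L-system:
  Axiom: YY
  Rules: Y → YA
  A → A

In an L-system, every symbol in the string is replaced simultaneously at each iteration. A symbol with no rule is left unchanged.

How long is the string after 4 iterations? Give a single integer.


Answer: 10

Derivation:
Step 0: length = 2
Step 1: length = 4
Step 2: length = 6
Step 3: length = 8
Step 4: length = 10


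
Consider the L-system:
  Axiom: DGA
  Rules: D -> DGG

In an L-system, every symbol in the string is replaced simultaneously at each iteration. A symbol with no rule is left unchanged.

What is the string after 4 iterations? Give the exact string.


Step 0: DGA
Step 1: DGGGA
Step 2: DGGGGGA
Step 3: DGGGGGGGA
Step 4: DGGGGGGGGGA

Answer: DGGGGGGGGGA


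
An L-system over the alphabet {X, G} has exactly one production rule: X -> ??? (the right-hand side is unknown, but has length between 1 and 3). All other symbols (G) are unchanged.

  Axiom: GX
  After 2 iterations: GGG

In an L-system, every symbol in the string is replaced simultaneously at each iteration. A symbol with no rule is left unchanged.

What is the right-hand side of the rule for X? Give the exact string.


Trying X -> GG:
  Step 0: GX
  Step 1: GGG
  Step 2: GGG
Matches the given result.

Answer: GG


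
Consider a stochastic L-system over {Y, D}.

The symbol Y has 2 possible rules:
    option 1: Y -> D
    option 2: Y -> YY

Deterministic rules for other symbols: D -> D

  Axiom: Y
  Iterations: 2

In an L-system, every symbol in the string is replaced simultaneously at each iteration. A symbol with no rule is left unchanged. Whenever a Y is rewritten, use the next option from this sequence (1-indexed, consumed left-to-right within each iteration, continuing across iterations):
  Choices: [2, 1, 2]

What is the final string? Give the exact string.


Step 0: Y
Step 1: YY  (used choices [2])
Step 2: DYY  (used choices [1, 2])

Answer: DYY


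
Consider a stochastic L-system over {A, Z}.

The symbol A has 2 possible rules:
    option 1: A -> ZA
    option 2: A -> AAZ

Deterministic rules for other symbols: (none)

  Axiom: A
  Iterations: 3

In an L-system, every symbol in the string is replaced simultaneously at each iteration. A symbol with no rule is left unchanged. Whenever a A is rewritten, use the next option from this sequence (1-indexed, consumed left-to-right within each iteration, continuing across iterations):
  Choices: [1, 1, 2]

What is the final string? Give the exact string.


Answer: ZZAAZ

Derivation:
Step 0: A
Step 1: ZA  (used choices [1])
Step 2: ZZA  (used choices [1])
Step 3: ZZAAZ  (used choices [2])


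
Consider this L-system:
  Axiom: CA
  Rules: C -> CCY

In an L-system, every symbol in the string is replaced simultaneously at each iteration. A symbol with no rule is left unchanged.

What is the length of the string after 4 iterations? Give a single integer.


Step 0: length = 2
Step 1: length = 4
Step 2: length = 8
Step 3: length = 16
Step 4: length = 32

Answer: 32


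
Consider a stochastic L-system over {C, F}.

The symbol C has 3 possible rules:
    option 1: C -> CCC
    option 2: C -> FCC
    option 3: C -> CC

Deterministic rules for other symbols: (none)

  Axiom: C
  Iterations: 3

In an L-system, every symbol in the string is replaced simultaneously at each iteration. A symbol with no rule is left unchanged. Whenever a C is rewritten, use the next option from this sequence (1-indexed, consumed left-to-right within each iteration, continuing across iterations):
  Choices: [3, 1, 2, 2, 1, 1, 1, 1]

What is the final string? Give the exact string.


Answer: FCCCCCCCCFCCCCCC

Derivation:
Step 0: C
Step 1: CC  (used choices [3])
Step 2: CCCFCC  (used choices [1, 2])
Step 3: FCCCCCCCCFCCCCCC  (used choices [2, 1, 1, 1, 1])


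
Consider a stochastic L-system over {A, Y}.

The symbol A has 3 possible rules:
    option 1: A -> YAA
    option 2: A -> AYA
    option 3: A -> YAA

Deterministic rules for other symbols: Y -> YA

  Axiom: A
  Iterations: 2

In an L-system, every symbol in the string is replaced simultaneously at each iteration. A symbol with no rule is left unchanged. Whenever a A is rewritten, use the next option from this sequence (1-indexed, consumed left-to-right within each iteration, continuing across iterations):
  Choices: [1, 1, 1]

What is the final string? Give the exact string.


Step 0: A
Step 1: YAA  (used choices [1])
Step 2: YAYAAYAA  (used choices [1, 1])

Answer: YAYAAYAA


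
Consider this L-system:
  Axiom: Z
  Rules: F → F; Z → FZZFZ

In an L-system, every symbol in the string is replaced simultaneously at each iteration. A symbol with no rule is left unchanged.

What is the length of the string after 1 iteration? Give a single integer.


Answer: 5

Derivation:
Step 0: length = 1
Step 1: length = 5


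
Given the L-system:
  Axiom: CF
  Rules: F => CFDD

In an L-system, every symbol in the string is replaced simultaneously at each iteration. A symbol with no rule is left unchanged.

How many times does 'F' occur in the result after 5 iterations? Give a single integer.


Answer: 1

Derivation:
Step 0: CF  (1 'F')
Step 1: CCFDD  (1 'F')
Step 2: CCCFDDDD  (1 'F')
Step 3: CCCCFDDDDDD  (1 'F')
Step 4: CCCCCFDDDDDDDD  (1 'F')
Step 5: CCCCCCFDDDDDDDDDD  (1 'F')


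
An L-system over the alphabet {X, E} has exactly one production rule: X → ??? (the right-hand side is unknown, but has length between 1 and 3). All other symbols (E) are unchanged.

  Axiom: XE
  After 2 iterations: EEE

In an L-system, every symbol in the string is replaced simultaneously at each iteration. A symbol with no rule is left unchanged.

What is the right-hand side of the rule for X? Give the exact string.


Answer: EE

Derivation:
Trying X → EE:
  Step 0: XE
  Step 1: EEE
  Step 2: EEE
Matches the given result.


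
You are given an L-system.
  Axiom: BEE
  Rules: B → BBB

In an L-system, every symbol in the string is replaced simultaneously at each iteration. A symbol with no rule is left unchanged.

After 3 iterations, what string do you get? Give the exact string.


Answer: BBBBBBBBBBBBBBBBBBBBBBBBBBBEE

Derivation:
Step 0: BEE
Step 1: BBBEE
Step 2: BBBBBBBBBEE
Step 3: BBBBBBBBBBBBBBBBBBBBBBBBBBBEE


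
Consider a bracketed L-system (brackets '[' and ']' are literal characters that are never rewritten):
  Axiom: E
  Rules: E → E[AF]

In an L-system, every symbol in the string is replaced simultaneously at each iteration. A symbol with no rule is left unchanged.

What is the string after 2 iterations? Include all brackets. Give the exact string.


Step 0: E
Step 1: E[AF]
Step 2: E[AF][AF]

Answer: E[AF][AF]


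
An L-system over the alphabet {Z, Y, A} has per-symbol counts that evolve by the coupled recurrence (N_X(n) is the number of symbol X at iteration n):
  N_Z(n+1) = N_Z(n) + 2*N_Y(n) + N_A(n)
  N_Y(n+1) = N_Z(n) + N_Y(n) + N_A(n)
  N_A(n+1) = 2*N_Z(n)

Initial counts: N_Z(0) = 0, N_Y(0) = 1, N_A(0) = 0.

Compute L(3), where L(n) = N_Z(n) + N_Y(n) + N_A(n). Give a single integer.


Answer: 33

Derivation:
Step 0: N_Z=0, N_Y=1, N_A=0, L=1
Step 1: N_Z=2, N_Y=1, N_A=0, L=3
Step 2: N_Z=4, N_Y=3, N_A=4, L=11
Step 3: N_Z=14, N_Y=11, N_A=8, L=33


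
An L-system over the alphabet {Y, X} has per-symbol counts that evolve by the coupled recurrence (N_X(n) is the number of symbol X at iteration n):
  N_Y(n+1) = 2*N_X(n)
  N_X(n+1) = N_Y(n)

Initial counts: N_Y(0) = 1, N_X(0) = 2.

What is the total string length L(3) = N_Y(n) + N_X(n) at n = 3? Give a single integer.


Answer: 10

Derivation:
Step 0: N_Y=1, N_X=2, L=3
Step 1: N_Y=4, N_X=1, L=5
Step 2: N_Y=2, N_X=4, L=6
Step 3: N_Y=8, N_X=2, L=10


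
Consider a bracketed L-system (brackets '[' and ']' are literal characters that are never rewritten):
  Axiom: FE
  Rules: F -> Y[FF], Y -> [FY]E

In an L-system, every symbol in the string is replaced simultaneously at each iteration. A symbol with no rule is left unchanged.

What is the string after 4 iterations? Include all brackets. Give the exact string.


Answer: [[FY]E[Y[FF]Y[FF]][Y[FF][FY]E]E]E[[Y[FF][FY]E]E[[FY]E[Y[FF]Y[FF]][FY]E[Y[FF]Y[FF]]][Y[FF][FY]E]E[[FY]E[Y[FF]Y[FF]][FY]E[Y[FF]Y[FF]]]]E

Derivation:
Step 0: FE
Step 1: Y[FF]E
Step 2: [FY]E[Y[FF]Y[FF]]E
Step 3: [Y[FF][FY]E]E[[FY]E[Y[FF]Y[FF]][FY]E[Y[FF]Y[FF]]]E
Step 4: [[FY]E[Y[FF]Y[FF]][Y[FF][FY]E]E]E[[Y[FF][FY]E]E[[FY]E[Y[FF]Y[FF]][FY]E[Y[FF]Y[FF]]][Y[FF][FY]E]E[[FY]E[Y[FF]Y[FF]][FY]E[Y[FF]Y[FF]]]]E


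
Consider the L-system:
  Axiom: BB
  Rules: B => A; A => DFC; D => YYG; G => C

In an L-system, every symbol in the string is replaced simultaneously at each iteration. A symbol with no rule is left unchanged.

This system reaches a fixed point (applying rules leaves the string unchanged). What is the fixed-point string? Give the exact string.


Step 0: BB
Step 1: AA
Step 2: DFCDFC
Step 3: YYGFCYYGFC
Step 4: YYCFCYYCFC
Step 5: YYCFCYYCFC  (unchanged — fixed point at step 4)

Answer: YYCFCYYCFC


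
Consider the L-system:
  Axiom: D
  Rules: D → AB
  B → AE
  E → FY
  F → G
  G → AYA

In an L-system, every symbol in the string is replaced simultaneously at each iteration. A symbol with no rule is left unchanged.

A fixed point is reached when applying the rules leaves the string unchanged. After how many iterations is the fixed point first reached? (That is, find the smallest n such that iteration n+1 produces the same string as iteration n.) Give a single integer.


Answer: 5

Derivation:
Step 0: D
Step 1: AB
Step 2: AAE
Step 3: AAFY
Step 4: AAGY
Step 5: AAAYAY
Step 6: AAAYAY  (unchanged — fixed point at step 5)


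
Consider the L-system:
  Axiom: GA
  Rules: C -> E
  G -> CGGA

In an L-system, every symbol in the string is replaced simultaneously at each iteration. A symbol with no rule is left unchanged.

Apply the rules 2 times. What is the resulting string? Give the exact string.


Answer: ECGGACGGAAA

Derivation:
Step 0: GA
Step 1: CGGAA
Step 2: ECGGACGGAAA


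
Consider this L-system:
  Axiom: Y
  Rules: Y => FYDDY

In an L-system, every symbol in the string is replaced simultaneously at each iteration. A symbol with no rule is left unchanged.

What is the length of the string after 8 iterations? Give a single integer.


Answer: 1021

Derivation:
Step 0: length = 1
Step 1: length = 5
Step 2: length = 13
Step 3: length = 29
Step 4: length = 61
Step 5: length = 125
Step 6: length = 253
Step 7: length = 509
Step 8: length = 1021


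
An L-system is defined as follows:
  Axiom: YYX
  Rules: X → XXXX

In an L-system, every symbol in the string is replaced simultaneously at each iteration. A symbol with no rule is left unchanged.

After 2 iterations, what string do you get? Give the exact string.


Answer: YYXXXXXXXXXXXXXXXX

Derivation:
Step 0: YYX
Step 1: YYXXXX
Step 2: YYXXXXXXXXXXXXXXXX


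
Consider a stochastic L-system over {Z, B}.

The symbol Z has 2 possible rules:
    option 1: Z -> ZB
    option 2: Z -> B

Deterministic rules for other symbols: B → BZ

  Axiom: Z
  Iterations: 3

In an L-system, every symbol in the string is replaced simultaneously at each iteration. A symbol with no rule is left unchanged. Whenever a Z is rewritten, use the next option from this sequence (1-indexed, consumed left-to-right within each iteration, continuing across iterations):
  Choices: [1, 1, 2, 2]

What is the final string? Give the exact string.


Step 0: Z
Step 1: ZB  (used choices [1])
Step 2: ZBBZ  (used choices [1])
Step 3: BBZBZB  (used choices [2, 2])

Answer: BBZBZB


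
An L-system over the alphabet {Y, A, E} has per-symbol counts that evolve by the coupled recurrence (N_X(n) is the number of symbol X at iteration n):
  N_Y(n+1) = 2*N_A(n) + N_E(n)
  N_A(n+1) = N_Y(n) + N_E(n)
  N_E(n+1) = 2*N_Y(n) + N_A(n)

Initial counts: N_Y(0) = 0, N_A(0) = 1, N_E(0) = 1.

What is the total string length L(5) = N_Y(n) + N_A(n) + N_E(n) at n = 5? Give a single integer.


Answer: 245

Derivation:
Step 0: N_Y=0, N_A=1, N_E=1, L=2
Step 1: N_Y=3, N_A=1, N_E=1, L=5
Step 2: N_Y=3, N_A=4, N_E=7, L=14
Step 3: N_Y=15, N_A=10, N_E=10, L=35
Step 4: N_Y=30, N_A=25, N_E=40, L=95
Step 5: N_Y=90, N_A=70, N_E=85, L=245


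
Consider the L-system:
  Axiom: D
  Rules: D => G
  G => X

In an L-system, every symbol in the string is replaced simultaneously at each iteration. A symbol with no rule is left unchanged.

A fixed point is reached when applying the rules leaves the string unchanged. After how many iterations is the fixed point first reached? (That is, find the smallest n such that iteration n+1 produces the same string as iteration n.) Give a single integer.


Step 0: D
Step 1: G
Step 2: X
Step 3: X  (unchanged — fixed point at step 2)

Answer: 2


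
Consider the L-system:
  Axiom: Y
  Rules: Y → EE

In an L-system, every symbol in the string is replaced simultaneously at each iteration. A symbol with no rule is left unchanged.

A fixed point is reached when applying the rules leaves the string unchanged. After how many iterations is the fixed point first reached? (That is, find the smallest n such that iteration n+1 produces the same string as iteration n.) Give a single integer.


Step 0: Y
Step 1: EE
Step 2: EE  (unchanged — fixed point at step 1)

Answer: 1


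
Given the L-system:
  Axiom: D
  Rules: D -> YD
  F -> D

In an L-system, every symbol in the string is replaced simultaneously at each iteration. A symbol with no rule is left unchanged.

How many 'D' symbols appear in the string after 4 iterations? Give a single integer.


Answer: 1

Derivation:
Step 0: D  (1 'D')
Step 1: YD  (1 'D')
Step 2: YYD  (1 'D')
Step 3: YYYD  (1 'D')
Step 4: YYYYD  (1 'D')


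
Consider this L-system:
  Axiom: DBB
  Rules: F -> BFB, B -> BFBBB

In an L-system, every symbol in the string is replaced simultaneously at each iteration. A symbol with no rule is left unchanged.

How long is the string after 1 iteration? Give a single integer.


Step 0: length = 3
Step 1: length = 11

Answer: 11


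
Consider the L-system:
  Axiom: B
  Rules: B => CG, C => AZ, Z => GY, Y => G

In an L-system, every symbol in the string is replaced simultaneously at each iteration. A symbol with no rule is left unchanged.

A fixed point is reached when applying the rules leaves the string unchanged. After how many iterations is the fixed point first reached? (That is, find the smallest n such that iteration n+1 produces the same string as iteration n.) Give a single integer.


Step 0: B
Step 1: CG
Step 2: AZG
Step 3: AGYG
Step 4: AGGG
Step 5: AGGG  (unchanged — fixed point at step 4)

Answer: 4


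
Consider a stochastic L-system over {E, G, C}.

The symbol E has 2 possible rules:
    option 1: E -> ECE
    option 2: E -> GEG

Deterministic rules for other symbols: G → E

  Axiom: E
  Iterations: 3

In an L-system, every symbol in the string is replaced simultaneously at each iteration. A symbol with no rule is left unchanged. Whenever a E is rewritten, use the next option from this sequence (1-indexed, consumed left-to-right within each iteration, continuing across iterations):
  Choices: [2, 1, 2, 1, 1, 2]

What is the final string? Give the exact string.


Answer: GEGECECECEGEG

Derivation:
Step 0: E
Step 1: GEG  (used choices [2])
Step 2: EECEE  (used choices [1])
Step 3: GEGECECECEGEG  (used choices [2, 1, 1, 2])


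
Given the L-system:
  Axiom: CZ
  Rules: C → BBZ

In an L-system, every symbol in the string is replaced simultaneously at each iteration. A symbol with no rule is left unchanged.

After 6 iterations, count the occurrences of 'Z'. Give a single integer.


Step 0: CZ  (1 'Z')
Step 1: BBZZ  (2 'Z')
Step 2: BBZZ  (2 'Z')
Step 3: BBZZ  (2 'Z')
Step 4: BBZZ  (2 'Z')
Step 5: BBZZ  (2 'Z')
Step 6: BBZZ  (2 'Z')

Answer: 2


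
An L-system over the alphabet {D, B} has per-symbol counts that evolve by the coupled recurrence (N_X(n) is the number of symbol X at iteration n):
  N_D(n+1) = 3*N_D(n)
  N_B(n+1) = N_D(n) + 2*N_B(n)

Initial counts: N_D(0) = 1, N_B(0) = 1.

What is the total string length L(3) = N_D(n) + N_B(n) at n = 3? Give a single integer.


Answer: 54

Derivation:
Step 0: N_D=1, N_B=1, L=2
Step 1: N_D=3, N_B=3, L=6
Step 2: N_D=9, N_B=9, L=18
Step 3: N_D=27, N_B=27, L=54


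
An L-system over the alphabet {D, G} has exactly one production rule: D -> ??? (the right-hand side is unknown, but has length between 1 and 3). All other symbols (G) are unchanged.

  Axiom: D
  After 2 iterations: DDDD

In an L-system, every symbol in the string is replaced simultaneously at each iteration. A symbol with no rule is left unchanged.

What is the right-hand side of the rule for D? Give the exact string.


Trying D -> DD:
  Step 0: D
  Step 1: DD
  Step 2: DDDD
Matches the given result.

Answer: DD


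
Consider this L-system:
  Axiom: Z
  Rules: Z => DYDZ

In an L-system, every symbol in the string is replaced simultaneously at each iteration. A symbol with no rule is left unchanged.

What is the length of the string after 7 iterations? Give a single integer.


Step 0: length = 1
Step 1: length = 4
Step 2: length = 7
Step 3: length = 10
Step 4: length = 13
Step 5: length = 16
Step 6: length = 19
Step 7: length = 22

Answer: 22


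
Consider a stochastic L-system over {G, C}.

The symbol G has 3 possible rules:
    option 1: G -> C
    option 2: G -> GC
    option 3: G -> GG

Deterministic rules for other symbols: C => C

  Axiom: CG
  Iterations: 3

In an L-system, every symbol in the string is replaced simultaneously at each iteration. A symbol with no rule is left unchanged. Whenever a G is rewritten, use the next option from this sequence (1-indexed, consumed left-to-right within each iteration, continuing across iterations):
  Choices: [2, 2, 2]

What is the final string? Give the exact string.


Step 0: CG
Step 1: CGC  (used choices [2])
Step 2: CGCC  (used choices [2])
Step 3: CGCCC  (used choices [2])

Answer: CGCCC


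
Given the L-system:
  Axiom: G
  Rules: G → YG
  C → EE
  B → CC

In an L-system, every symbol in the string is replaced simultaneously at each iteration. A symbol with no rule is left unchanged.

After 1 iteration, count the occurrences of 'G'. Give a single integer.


Step 0: G  (1 'G')
Step 1: YG  (1 'G')

Answer: 1


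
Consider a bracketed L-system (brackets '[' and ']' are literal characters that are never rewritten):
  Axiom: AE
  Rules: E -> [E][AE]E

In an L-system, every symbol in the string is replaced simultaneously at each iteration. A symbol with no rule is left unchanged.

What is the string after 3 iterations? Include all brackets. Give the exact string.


Step 0: AE
Step 1: A[E][AE]E
Step 2: A[[E][AE]E][A[E][AE]E][E][AE]E
Step 3: A[[[E][AE]E][A[E][AE]E][E][AE]E][A[[E][AE]E][A[E][AE]E][E][AE]E][[E][AE]E][A[E][AE]E][E][AE]E

Answer: A[[[E][AE]E][A[E][AE]E][E][AE]E][A[[E][AE]E][A[E][AE]E][E][AE]E][[E][AE]E][A[E][AE]E][E][AE]E


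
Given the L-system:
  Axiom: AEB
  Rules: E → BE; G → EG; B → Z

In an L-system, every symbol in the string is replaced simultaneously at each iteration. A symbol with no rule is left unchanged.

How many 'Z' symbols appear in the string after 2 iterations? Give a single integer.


Answer: 2

Derivation:
Step 0: AEB  (0 'Z')
Step 1: ABEZ  (1 'Z')
Step 2: AZBEZ  (2 'Z')


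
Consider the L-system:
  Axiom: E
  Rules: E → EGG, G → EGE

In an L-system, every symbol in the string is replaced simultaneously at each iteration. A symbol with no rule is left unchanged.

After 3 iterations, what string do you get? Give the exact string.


Answer: EGGEGEEGEEGGEGEEGGEGGEGEEGG

Derivation:
Step 0: E
Step 1: EGG
Step 2: EGGEGEEGE
Step 3: EGGEGEEGEEGGEGEEGGEGGEGEEGG


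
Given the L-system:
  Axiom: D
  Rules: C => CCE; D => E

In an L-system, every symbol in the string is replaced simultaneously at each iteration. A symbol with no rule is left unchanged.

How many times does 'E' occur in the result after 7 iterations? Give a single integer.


Answer: 1

Derivation:
Step 0: D  (0 'E')
Step 1: E  (1 'E')
Step 2: E  (1 'E')
Step 3: E  (1 'E')
Step 4: E  (1 'E')
Step 5: E  (1 'E')
Step 6: E  (1 'E')
Step 7: E  (1 'E')
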